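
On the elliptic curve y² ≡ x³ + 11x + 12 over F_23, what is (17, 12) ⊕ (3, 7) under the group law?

(17, 12) + (3, 7). λ = (7 - 12)/(3 - 17) ≡ 18/9 mod 23. 9⁻¹ ≡ 18 (mod 23), so λ ≡ 2.
  x = λ² - 17 - 3 = 4 - 20 ≡ 7; y = λ·(17 - 7) - 12 ≡ 8. → (7, 8)

(7, 8)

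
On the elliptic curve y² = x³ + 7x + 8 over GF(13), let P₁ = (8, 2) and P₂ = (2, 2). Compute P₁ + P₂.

(3, 11)

(8, 2) + (2, 2). λ = (2 - 2)/(2 - 8) ≡ 0/7 mod 13. 7⁻¹ ≡ 2 (mod 13), so λ ≡ 0.
  x = λ² - 8 - 2 = 0 - 10 ≡ 3; y = λ·(8 - 3) - 2 ≡ 11. → (3, 11)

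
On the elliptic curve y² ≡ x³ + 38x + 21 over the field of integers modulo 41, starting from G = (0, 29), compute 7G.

(33, 5)

Double-and-add on 7 = (111)₂. Start with G = (0, 29) for the leading 1-bit.
double: tangent at (0, 29): λ = (3·0² + 38)/(2·29) ≡ 38/17. 17⁻¹ ≡ 29 (mod 41), so λ ≡ 38·29 ≡ 36.
  x = λ² - 0 - 0 = 1296 - 0 ≡ 25; y = λ·(0 - 25) - 29 ≡ 14. → (25, 14)
add G: (25, 14) + (0, 29). λ = (29 - 14)/(0 - 25) ≡ 15/16 mod 41. 16⁻¹ ≡ 18 (mod 41) since 16·18 = 288 ≡ 1, so λ ≡ 24.
  x = λ² - 25 - 0 = 576 - 25 ≡ 18; y = λ·(25 - 18) - 14 ≡ 31. → (18, 31)
double: tangent at (18, 31): λ = (3·18² + 38)/(2·31) ≡ 26/21. 21⁻¹ ≡ 2 (mod 41), so λ ≡ 26·2 ≡ 11.
  x = λ² - 18 - 18 = 121 - 36 ≡ 3; y = λ·(18 - 3) - 31 ≡ 11. → (3, 11)
add G: (3, 11) + (0, 29). λ = (29 - 11)/(0 - 3) ≡ 18/38 mod 41. 38⁻¹ ≡ 27 (mod 41), so λ ≡ 35.
  x = λ² - 3 - 0 = 1225 - 3 ≡ 33; y = λ·(3 - 33) - 11 ≡ 5. → (33, 5)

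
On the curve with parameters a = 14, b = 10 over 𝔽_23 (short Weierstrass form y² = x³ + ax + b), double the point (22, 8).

tangent at (22, 8): λ = (3·22² + 14)/(2·8) ≡ 17/16. 16⁻¹ ≡ 13 (mod 23) since 16·13 = 208 ≡ 1, so λ ≡ 17·13 ≡ 14.
  x = λ² - 22 - 22 = 196 - 44 ≡ 14; y = λ·(22 - 14) - 8 ≡ 12. → (14, 12)

(14, 12)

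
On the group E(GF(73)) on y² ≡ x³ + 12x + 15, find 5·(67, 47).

(67, 26)

Write Q = (67, 47).
Repeated addition: build up to 5Q.
2Q: tangent at (67, 47): λ = (3·67² + 12)/(2·47) ≡ 47/21. 21⁻¹ ≡ 7 (mod 73), so λ ≡ 47·7 ≡ 37.
  x = λ² - 67 - 67 = 1369 - 134 ≡ 67; y = λ·(67 - 67) - 47 ≡ 26. → (67, 26)
3Q: (67, 26) + (67, 47): same x and y₁ ≡ -y₂, so the sum is O.
4Q: O + (67, 47) = (67, 47) (identity).
5Q: tangent at (67, 47): λ = (3·67² + 12)/(2·47) ≡ 47/21. 21⁻¹ ≡ 7 (mod 73), so λ ≡ 47·7 ≡ 37.
  x = λ² - 67 - 67 = 1369 - 134 ≡ 67; y = λ·(67 - 67) - 47 ≡ 26. → (67, 26)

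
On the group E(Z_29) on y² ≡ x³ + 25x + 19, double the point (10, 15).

(16, 7)

tangent at (10, 15): λ = (3·10² + 25)/(2·15) ≡ 6/1. 1⁻¹ ≡ 1 (mod 29), so λ ≡ 6·1 ≡ 6.
  x = λ² - 10 - 10 = 36 - 20 ≡ 16; y = λ·(10 - 16) - 15 ≡ 7. → (16, 7)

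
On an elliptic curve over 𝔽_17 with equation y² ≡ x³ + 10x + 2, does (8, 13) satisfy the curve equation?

y² = 13² ≡ 16; x³ + 10x + 2 = 594 ≡ 16 (mod 17). 16 = 16.

yes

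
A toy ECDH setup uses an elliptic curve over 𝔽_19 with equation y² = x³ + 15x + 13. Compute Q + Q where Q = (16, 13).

tangent at (16, 13): λ = (3·16² + 15)/(2·13) ≡ 4/7. 7⁻¹ ≡ 11 (mod 19) since 7·11 = 77 ≡ 1, so λ ≡ 4·11 ≡ 6.
  x = λ² - 16 - 16 = 36 - 32 ≡ 4; y = λ·(16 - 4) - 13 ≡ 2. → (4, 2)

(4, 2)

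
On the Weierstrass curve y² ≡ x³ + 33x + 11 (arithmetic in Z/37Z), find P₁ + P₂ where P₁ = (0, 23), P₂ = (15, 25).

(11, 15)

(0, 23) + (15, 25). λ = (25 - 23)/(15 - 0) ≡ 2/15 mod 37. 15⁻¹ ≡ 5 (mod 37), so λ ≡ 10.
  x = λ² - 0 - 15 = 100 - 15 ≡ 11; y = λ·(0 - 11) - 23 ≡ 15. → (11, 15)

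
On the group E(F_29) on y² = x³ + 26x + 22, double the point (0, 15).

tangent at (0, 15): λ = (3·0² + 26)/(2·15) ≡ 26/1. 1⁻¹ ≡ 1 (mod 29), so λ ≡ 26·1 ≡ 26.
  x = λ² - 0 - 0 = 676 - 0 ≡ 9; y = λ·(0 - 9) - 15 ≡ 12. → (9, 12)

(9, 12)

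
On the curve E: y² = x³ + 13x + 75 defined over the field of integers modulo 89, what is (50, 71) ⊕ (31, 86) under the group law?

(50, 71) + (31, 86). λ = (86 - 71)/(31 - 50) ≡ 15/70 mod 89. 70⁻¹ ≡ 14 (mod 89), so λ ≡ 32.
  x = λ² - 50 - 31 = 1024 - 81 ≡ 53; y = λ·(50 - 53) - 71 ≡ 11. → (53, 11)

(53, 11)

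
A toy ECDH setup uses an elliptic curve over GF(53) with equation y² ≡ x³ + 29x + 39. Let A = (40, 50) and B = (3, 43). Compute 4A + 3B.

(27, 10)

First 4A:
Repeated addition: build up to 4A.
2A: tangent at (40, 50): λ = (3·40² + 29)/(2·50) ≡ 6/47. 47⁻¹ ≡ 44 (mod 53), so λ ≡ 6·44 ≡ 52.
  x = λ² - 40 - 40 = 2704 - 80 ≡ 27; y = λ·(40 - 27) - 50 ≡ 43. → (27, 43)
3A: (27, 43) + (40, 50). λ = (50 - 43)/(40 - 27) ≡ 7/13 mod 53. 13⁻¹ ≡ 49 (mod 53) since 13·49 = 637 ≡ 1, so λ ≡ 25.
  x = λ² - 27 - 40 = 625 - 67 ≡ 28; y = λ·(27 - 28) - 43 ≡ 38. → (28, 38)
4A: (28, 38) + (40, 50). λ = (50 - 38)/(40 - 28) ≡ 12/12 mod 53. 12⁻¹ ≡ 31 (mod 53), so λ ≡ 1.
  x = λ² - 28 - 40 = 1 - 68 ≡ 39; y = λ·(28 - 39) - 38 ≡ 4. → (39, 4)
4A = (39, 4).
Next 3B:
Repeated addition: build up to 3B.
2B: tangent at (3, 43): λ = (3·3² + 29)/(2·43) ≡ 3/33. 33⁻¹ ≡ 45 (mod 53) since 33·45 = 1485 ≡ 1, so λ ≡ 3·45 ≡ 29.
  x = λ² - 3 - 3 = 841 - 6 ≡ 40; y = λ·(3 - 40) - 43 ≡ 50. → (40, 50)
3B: (40, 50) + (3, 43). λ = (43 - 50)/(3 - 40) ≡ 46/16 mod 53. 16⁻¹ ≡ 10 (mod 53) since 16·10 = 160 ≡ 1, so λ ≡ 36.
  x = λ² - 40 - 3 = 1296 - 43 ≡ 34; y = λ·(40 - 34) - 50 ≡ 7. → (34, 7)
3B = (34, 7).
Finally 4A + 3B:
(39, 4) + (34, 7). λ = (7 - 4)/(34 - 39) ≡ 3/48 mod 53. 48⁻¹ ≡ 21 (mod 53) since 48·21 = 1008 ≡ 1, so λ ≡ 10.
  x = λ² - 39 - 34 = 100 - 73 ≡ 27; y = λ·(39 - 27) - 4 ≡ 10. → (27, 10)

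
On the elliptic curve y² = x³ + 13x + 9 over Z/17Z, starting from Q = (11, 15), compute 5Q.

Repeated addition: build up to 5Q.
2Q: tangent at (11, 15): λ = (3·11² + 13)/(2·15) ≡ 2/13. 13⁻¹ ≡ 4 (mod 17) since 13·4 = 52 ≡ 1, so λ ≡ 2·4 ≡ 8.
  x = λ² - 11 - 11 = 64 - 22 ≡ 8; y = λ·(11 - 8) - 15 ≡ 9. → (8, 9)
3Q: (8, 9) + (11, 15). λ = (15 - 9)/(11 - 8) ≡ 6/3 mod 17. 3⁻¹ ≡ 6 (mod 17), so λ ≡ 2.
  x = λ² - 8 - 11 = 4 - 19 ≡ 2; y = λ·(8 - 2) - 9 ≡ 3. → (2, 3)
4Q: (2, 3) + (11, 15). λ = (15 - 3)/(11 - 2) ≡ 12/9 mod 17. 9⁻¹ ≡ 2 (mod 17), so λ ≡ 7.
  x = λ² - 2 - 11 = 49 - 13 ≡ 2; y = λ·(2 - 2) - 3 ≡ 14. → (2, 14)
5Q: (2, 14) + (11, 15). λ = (15 - 14)/(11 - 2) ≡ 1/9 mod 17. 9⁻¹ ≡ 2 (mod 17) since 9·2 = 18 ≡ 1, so λ ≡ 2.
  x = λ² - 2 - 11 = 4 - 13 ≡ 8; y = λ·(2 - 8) - 14 ≡ 8. → (8, 8)

(8, 8)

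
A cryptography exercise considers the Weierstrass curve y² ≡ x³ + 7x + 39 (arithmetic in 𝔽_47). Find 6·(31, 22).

Write G = (31, 22).
Repeated addition: build up to 6G.
2G: tangent at (31, 22): λ = (3·31² + 7)/(2·22) ≡ 23/44. 44⁻¹ ≡ 31 (mod 47) since 44·31 = 1364 ≡ 1, so λ ≡ 23·31 ≡ 8.
  x = λ² - 31 - 31 = 64 - 62 ≡ 2; y = λ·(31 - 2) - 22 ≡ 22. → (2, 22)
3G: (2, 22) + (31, 22). λ = (22 - 22)/(31 - 2) ≡ 0/29 mod 47. 29⁻¹ ≡ 13 (mod 47) since 29·13 = 377 ≡ 1, so λ ≡ 0.
  x = λ² - 2 - 31 = 0 - 33 ≡ 14; y = λ·(2 - 14) - 22 ≡ 25. → (14, 25)
4G: (14, 25) + (31, 22). λ = (22 - 25)/(31 - 14) ≡ 44/17 mod 47. 17⁻¹ ≡ 36 (mod 47), so λ ≡ 33.
  x = λ² - 14 - 31 = 1089 - 45 ≡ 10; y = λ·(14 - 10) - 25 ≡ 13. → (10, 13)
5G: (10, 13) + (31, 22). λ = (22 - 13)/(31 - 10) ≡ 9/21 mod 47. 21⁻¹ ≡ 9 (mod 47), so λ ≡ 34.
  x = λ² - 10 - 31 = 1156 - 41 ≡ 34; y = λ·(10 - 34) - 13 ≡ 17. → (34, 17)
6G: (34, 17) + (31, 22). λ = (22 - 17)/(31 - 34) ≡ 5/44 mod 47. 44⁻¹ ≡ 31 (mod 47) since 44·31 = 1364 ≡ 1, so λ ≡ 14.
  x = λ² - 34 - 31 = 196 - 65 ≡ 37; y = λ·(34 - 37) - 17 ≡ 35. → (37, 35)

(37, 35)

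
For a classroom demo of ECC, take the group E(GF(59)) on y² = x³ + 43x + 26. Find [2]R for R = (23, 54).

(32, 56)

tangent at (23, 54): λ = (3·23² + 43)/(2·54) ≡ 37/49. 49⁻¹ ≡ 53 (mod 59), so λ ≡ 37·53 ≡ 14.
  x = λ² - 23 - 23 = 196 - 46 ≡ 32; y = λ·(23 - 32) - 54 ≡ 56. → (32, 56)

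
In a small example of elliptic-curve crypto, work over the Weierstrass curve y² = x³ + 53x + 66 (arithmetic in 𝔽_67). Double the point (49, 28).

tangent at (49, 28): λ = (3·49² + 53)/(2·28) ≡ 20/56. 56⁻¹ ≡ 6 (mod 67) since 56·6 = 336 ≡ 1, so λ ≡ 20·6 ≡ 53.
  x = λ² - 49 - 49 = 2809 - 98 ≡ 31; y = λ·(49 - 31) - 28 ≡ 55. → (31, 55)

(31, 55)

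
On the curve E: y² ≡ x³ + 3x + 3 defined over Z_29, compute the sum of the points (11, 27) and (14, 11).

(11, 27) + (14, 11). λ = (11 - 27)/(14 - 11) ≡ 13/3 mod 29. 3⁻¹ ≡ 10 (mod 29) since 3·10 = 30 ≡ 1, so λ ≡ 14.
  x = λ² - 11 - 14 = 196 - 25 ≡ 26; y = λ·(11 - 26) - 27 ≡ 24. → (26, 24)

(26, 24)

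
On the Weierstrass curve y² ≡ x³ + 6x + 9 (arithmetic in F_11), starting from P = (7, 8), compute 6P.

Double-and-add on 6 = (110)₂. Start with P = (7, 8) for the leading 1-bit.
double: tangent at (7, 8): λ = (3·7² + 6)/(2·8) ≡ 10/5. 5⁻¹ ≡ 9 (mod 11) since 5·9 = 45 ≡ 1, so λ ≡ 10·9 ≡ 2.
  x = λ² - 7 - 7 = 4 - 14 ≡ 1; y = λ·(7 - 1) - 8 ≡ 4. → (1, 4)
add P: (1, 4) + (7, 8). λ = (8 - 4)/(7 - 1) ≡ 4/6 mod 11. 6⁻¹ ≡ 2 (mod 11), so λ ≡ 8.
  x = λ² - 1 - 7 = 64 - 8 ≡ 1; y = λ·(1 - 1) - 4 ≡ 7. → (1, 7)
double: tangent at (1, 7): λ = (3·1² + 6)/(2·7) ≡ 9/3. 3⁻¹ ≡ 4 (mod 11), so λ ≡ 9·4 ≡ 3.
  x = λ² - 1 - 1 = 9 - 2 ≡ 7; y = λ·(1 - 7) - 7 ≡ 8. → (7, 8)

(7, 8)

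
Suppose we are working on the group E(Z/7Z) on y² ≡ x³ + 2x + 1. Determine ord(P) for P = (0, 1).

5

2P: tangent at (0, 1): λ = (3·0² + 2)/(2·1) ≡ 2/2. 2⁻¹ ≡ 4 (mod 7) since 2·4 = 8 ≡ 1, so λ ≡ 2·4 ≡ 1.
  x = λ² - 0 - 0 = 1 - 0 ≡ 1; y = λ·(0 - 1) - 1 ≡ 5. → (1, 5)
3P: (1, 5) + (0, 1). λ = (1 - 5)/(0 - 1) ≡ 3/6 mod 7. 6⁻¹ ≡ 6 (mod 7), so λ ≡ 4.
  x = λ² - 1 - 0 = 16 - 1 ≡ 1; y = λ·(1 - 1) - 5 ≡ 2. → (1, 2)
4P: (1, 2) + (0, 1). λ = (1 - 2)/(0 - 1) ≡ 6/6 mod 7. 6⁻¹ ≡ 6 (mod 7), so λ ≡ 1.
  x = λ² - 1 - 0 = 1 - 1 ≡ 0; y = λ·(1 - 0) - 2 ≡ 6. → (0, 6)
5P: (0, 6) + (0, 1): same x and y₁ ≡ -y₂, so the sum is ∞.
5P = ∞, so the order is 5.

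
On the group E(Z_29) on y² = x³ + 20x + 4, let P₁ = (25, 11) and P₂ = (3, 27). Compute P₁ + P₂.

(8, 3)

(25, 11) + (3, 27). λ = (27 - 11)/(3 - 25) ≡ 16/7 mod 29. 7⁻¹ ≡ 25 (mod 29) since 7·25 = 175 ≡ 1, so λ ≡ 23.
  x = λ² - 25 - 3 = 529 - 28 ≡ 8; y = λ·(25 - 8) - 11 ≡ 3. → (8, 3)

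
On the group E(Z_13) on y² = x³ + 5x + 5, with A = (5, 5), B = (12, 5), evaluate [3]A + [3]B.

(9, 5)

First 3A:
Repeated addition: build up to 3A.
2A: tangent at (5, 5): λ = (3·5² + 5)/(2·5) ≡ 2/10. 10⁻¹ ≡ 4 (mod 13), so λ ≡ 2·4 ≡ 8.
  x = λ² - 5 - 5 = 64 - 10 ≡ 2; y = λ·(5 - 2) - 5 ≡ 6. → (2, 6)
3A: (2, 6) + (5, 5). λ = (5 - 6)/(5 - 2) ≡ 12/3 mod 13. 3⁻¹ ≡ 9 (mod 13), so λ ≡ 4.
  x = λ² - 2 - 5 = 16 - 7 ≡ 9; y = λ·(2 - 9) - 6 ≡ 5. → (9, 5)
3A = (9, 5).
Next 3B:
Repeated addition: build up to 3B.
2B: tangent at (12, 5): λ = (3·12² + 5)/(2·5) ≡ 8/10. 10⁻¹ ≡ 4 (mod 13), so λ ≡ 8·4 ≡ 6.
  x = λ² - 12 - 12 = 36 - 24 ≡ 12; y = λ·(12 - 12) - 5 ≡ 8. → (12, 8)
3B: (12, 8) + (12, 5): same x and y₁ ≡ -y₂, so the sum is O.
3B = O.
Finally 3A + 3B:
(9, 5) + O = (9, 5) (identity).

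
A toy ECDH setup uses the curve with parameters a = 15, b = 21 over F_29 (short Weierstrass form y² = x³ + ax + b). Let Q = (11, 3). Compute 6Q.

(11, 26)

Double-and-add on 6 = (110)₂. Start with Q = (11, 3) for the leading 1-bit.
double: tangent at (11, 3): λ = (3·11² + 15)/(2·3) ≡ 1/6. 6⁻¹ ≡ 5 (mod 29) since 6·5 = 30 ≡ 1, so λ ≡ 1·5 ≡ 5.
  x = λ² - 11 - 11 = 25 - 22 ≡ 3; y = λ·(11 - 3) - 3 ≡ 8. → (3, 8)
add Q: (3, 8) + (11, 3). λ = (3 - 8)/(11 - 3) ≡ 24/8 mod 29. 8⁻¹ ≡ 11 (mod 29) since 8·11 = 88 ≡ 1, so λ ≡ 3.
  x = λ² - 3 - 11 = 9 - 14 ≡ 24; y = λ·(3 - 24) - 8 ≡ 16. → (24, 16)
double: tangent at (24, 16): λ = (3·24² + 15)/(2·16) ≡ 3/3. 3⁻¹ ≡ 10 (mod 29), so λ ≡ 3·10 ≡ 1.
  x = λ² - 24 - 24 = 1 - 48 ≡ 11; y = λ·(24 - 11) - 16 ≡ 26. → (11, 26)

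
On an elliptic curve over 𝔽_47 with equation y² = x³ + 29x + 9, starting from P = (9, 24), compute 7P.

(35, 1)

Repeated addition: build up to 7P.
2P: tangent at (9, 24): λ = (3·9² + 29)/(2·24) ≡ 37/1. 1⁻¹ ≡ 1 (mod 47), so λ ≡ 37·1 ≡ 37.
  x = λ² - 9 - 9 = 1369 - 18 ≡ 35; y = λ·(9 - 35) - 24 ≡ 1. → (35, 1)
3P: (35, 1) + (9, 24). λ = (24 - 1)/(9 - 35) ≡ 23/21 mod 47. 21⁻¹ ≡ 9 (mod 47), so λ ≡ 19.
  x = λ² - 35 - 9 = 361 - 44 ≡ 35; y = λ·(35 - 35) - 1 ≡ 46. → (35, 46)
4P: (35, 46) + (9, 24). λ = (24 - 46)/(9 - 35) ≡ 25/21 mod 47. 21⁻¹ ≡ 9 (mod 47) since 21·9 = 189 ≡ 1, so λ ≡ 37.
  x = λ² - 35 - 9 = 1369 - 44 ≡ 9; y = λ·(35 - 9) - 46 ≡ 23. → (9, 23)
5P: (9, 23) + (9, 24): same x and y₁ ≡ -y₂, so the sum is 𝒪.
6P: 𝒪 + (9, 24) = (9, 24) (identity).
7P: tangent at (9, 24): λ = (3·9² + 29)/(2·24) ≡ 37/1. 1⁻¹ ≡ 1 (mod 47), so λ ≡ 37·1 ≡ 37.
  x = λ² - 9 - 9 = 1369 - 18 ≡ 35; y = λ·(9 - 35) - 24 ≡ 1. → (35, 1)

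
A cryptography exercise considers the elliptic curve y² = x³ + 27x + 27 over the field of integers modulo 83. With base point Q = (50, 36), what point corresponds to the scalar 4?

(11, 59)

Double-and-add on 4 = (100)₂. Start with Q = (50, 36) for the leading 1-bit.
double: tangent at (50, 36): λ = (3·50² + 27)/(2·36) ≡ 57/72. 72⁻¹ ≡ 15 (mod 83) since 72·15 = 1080 ≡ 1, so λ ≡ 57·15 ≡ 25.
  x = λ² - 50 - 50 = 625 - 100 ≡ 27; y = λ·(50 - 27) - 36 ≡ 41. → (27, 41)
double: tangent at (27, 41): λ = (3·27² + 27)/(2·41) ≡ 56/82. 82⁻¹ ≡ 82 (mod 83), so λ ≡ 56·82 ≡ 27.
  x = λ² - 27 - 27 = 729 - 54 ≡ 11; y = λ·(27 - 11) - 41 ≡ 59. → (11, 59)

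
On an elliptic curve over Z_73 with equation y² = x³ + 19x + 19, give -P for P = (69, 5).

(69, 68)

-(69, 5) = (69, -5 mod 73) = (69, 68).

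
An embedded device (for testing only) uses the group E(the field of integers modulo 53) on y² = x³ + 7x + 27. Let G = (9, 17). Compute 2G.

(39, 43)

tangent at (9, 17): λ = (3·9² + 7)/(2·17) ≡ 38/34. 34⁻¹ ≡ 39 (mod 53) since 34·39 = 1326 ≡ 1, so λ ≡ 38·39 ≡ 51.
  x = λ² - 9 - 9 = 2601 - 18 ≡ 39; y = λ·(9 - 39) - 17 ≡ 43. → (39, 43)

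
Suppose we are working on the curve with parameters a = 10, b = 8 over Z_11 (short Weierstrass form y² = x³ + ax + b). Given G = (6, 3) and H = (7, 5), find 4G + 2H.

First 4G:
Double-and-add on 4 = (100)₂. Start with G = (6, 3) for the leading 1-bit.
double: tangent at (6, 3): λ = (3·6² + 10)/(2·3) ≡ 8/6. 6⁻¹ ≡ 2 (mod 11), so λ ≡ 8·2 ≡ 5.
  x = λ² - 6 - 6 = 25 - 12 ≡ 2; y = λ·(6 - 2) - 3 ≡ 6. → (2, 6)
double: tangent at (2, 6): λ = (3·2² + 10)/(2·6) ≡ 0/1. 1⁻¹ ≡ 1 (mod 11), so λ ≡ 0·1 ≡ 0.
  x = λ² - 2 - 2 = 0 - 4 ≡ 7; y = λ·(2 - 7) - 6 ≡ 5. → (7, 5)
4G = (7, 5).
Next 2H:
Repeated addition: build up to 2H.
2H: tangent at (7, 5): λ = (3·7² + 10)/(2·5) ≡ 3/10. 10⁻¹ ≡ 10 (mod 11), so λ ≡ 3·10 ≡ 8.
  x = λ² - 7 - 7 = 64 - 14 ≡ 6; y = λ·(7 - 6) - 5 ≡ 3. → (6, 3)
2H = (6, 3).
Finally 4G + 2H:
(7, 5) + (6, 3). λ = (3 - 5)/(6 - 7) ≡ 9/10 mod 11. 10⁻¹ ≡ 10 (mod 11), so λ ≡ 2.
  x = λ² - 7 - 6 = 4 - 13 ≡ 2; y = λ·(7 - 2) - 5 ≡ 5. → (2, 5)

(2, 5)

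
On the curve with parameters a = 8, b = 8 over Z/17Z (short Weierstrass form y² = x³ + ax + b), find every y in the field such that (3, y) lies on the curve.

5, 12

x³ + 8x + 8 = 59 ≡ 8 (mod 17).
Square roots of 8 mod 17: 5 and 12 (since 5² = 25 ≡ 8).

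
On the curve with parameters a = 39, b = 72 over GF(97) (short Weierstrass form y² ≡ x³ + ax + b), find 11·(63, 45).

Write G = (63, 45).
Double-and-add on 11 = (1011)₂. Start with G = (63, 45) for the leading 1-bit.
double: tangent at (63, 45): λ = (3·63² + 39)/(2·45) ≡ 15/90. 90⁻¹ ≡ 83 (mod 97), so λ ≡ 15·83 ≡ 81.
  x = λ² - 63 - 63 = 6561 - 126 ≡ 33; y = λ·(63 - 33) - 45 ≡ 57. → (33, 57)
double: tangent at (33, 57): λ = (3·33² + 39)/(2·57) ≡ 8/17. 17⁻¹ ≡ 40 (mod 97), so λ ≡ 8·40 ≡ 29.
  x = λ² - 33 - 33 = 841 - 66 ≡ 96; y = λ·(33 - 96) - 57 ≡ 56. → (96, 56)
add G: (96, 56) + (63, 45). λ = (45 - 56)/(63 - 96) ≡ 86/64 mod 97. 64⁻¹ ≡ 47 (mod 97) since 64·47 = 3008 ≡ 1, so λ ≡ 65.
  x = λ² - 96 - 63 = 4225 - 159 ≡ 89; y = λ·(96 - 89) - 56 ≡ 11. → (89, 11)
double: tangent at (89, 11): λ = (3·89² + 39)/(2·11) ≡ 37/22. 22⁻¹ ≡ 75 (mod 97), so λ ≡ 37·75 ≡ 59.
  x = λ² - 89 - 89 = 3481 - 178 ≡ 5; y = λ·(89 - 5) - 11 ≡ 95. → (5, 95)
add G: (5, 95) + (63, 45). λ = (45 - 95)/(63 - 5) ≡ 47/58 mod 97. 58⁻¹ ≡ 92 (mod 97), so λ ≡ 56.
  x = λ² - 5 - 63 = 3136 - 68 ≡ 61; y = λ·(5 - 61) - 95 ≡ 67. → (61, 67)

(61, 67)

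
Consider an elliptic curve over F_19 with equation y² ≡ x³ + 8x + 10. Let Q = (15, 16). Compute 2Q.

(17, 9)

tangent at (15, 16): λ = (3·15² + 8)/(2·16) ≡ 18/13. 13⁻¹ ≡ 3 (mod 19) since 13·3 = 39 ≡ 1, so λ ≡ 18·3 ≡ 16.
  x = λ² - 15 - 15 = 256 - 30 ≡ 17; y = λ·(15 - 17) - 16 ≡ 9. → (17, 9)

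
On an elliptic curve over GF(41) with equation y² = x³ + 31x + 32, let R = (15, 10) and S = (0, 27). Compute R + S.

(22, 28)

(15, 10) + (0, 27). λ = (27 - 10)/(0 - 15) ≡ 17/26 mod 41. 26⁻¹ ≡ 30 (mod 41) since 26·30 = 780 ≡ 1, so λ ≡ 18.
  x = λ² - 15 - 0 = 324 - 15 ≡ 22; y = λ·(15 - 22) - 10 ≡ 28. → (22, 28)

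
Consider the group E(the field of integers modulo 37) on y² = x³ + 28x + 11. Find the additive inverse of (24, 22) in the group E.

-(24, 22) = (24, -22 mod 37) = (24, 15).

(24, 15)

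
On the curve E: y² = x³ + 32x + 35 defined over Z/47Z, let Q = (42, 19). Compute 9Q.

Double-and-add on 9 = (1001)₂. Start with Q = (42, 19) for the leading 1-bit.
double: tangent at (42, 19): λ = (3·42² + 32)/(2·19) ≡ 13/38. 38⁻¹ ≡ 26 (mod 47), so λ ≡ 13·26 ≡ 9.
  x = λ² - 42 - 42 = 81 - 84 ≡ 44; y = λ·(42 - 44) - 19 ≡ 10. → (44, 10)
double: tangent at (44, 10): λ = (3·44² + 32)/(2·10) ≡ 12/20. 20⁻¹ ≡ 40 (mod 47), so λ ≡ 12·40 ≡ 10.
  x = λ² - 44 - 44 = 100 - 88 ≡ 12; y = λ·(44 - 12) - 10 ≡ 28. → (12, 28)
double: tangent at (12, 28): λ = (3·12² + 32)/(2·28) ≡ 41/9. 9⁻¹ ≡ 21 (mod 47), so λ ≡ 41·21 ≡ 15.
  x = λ² - 12 - 12 = 225 - 24 ≡ 13; y = λ·(12 - 13) - 28 ≡ 4. → (13, 4)
add Q: (13, 4) + (42, 19). λ = (19 - 4)/(42 - 13) ≡ 15/29 mod 47. 29⁻¹ ≡ 13 (mod 47), so λ ≡ 7.
  x = λ² - 13 - 42 = 49 - 55 ≡ 41; y = λ·(13 - 41) - 4 ≡ 35. → (41, 35)

(41, 35)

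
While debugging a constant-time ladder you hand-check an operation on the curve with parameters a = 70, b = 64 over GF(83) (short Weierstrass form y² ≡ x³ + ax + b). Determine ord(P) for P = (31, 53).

2P: tangent at (31, 53): λ = (3·31² + 70)/(2·53) ≡ 48/23. 23⁻¹ ≡ 65 (mod 83) since 23·65 = 1495 ≡ 1, so λ ≡ 48·65 ≡ 49.
  x = λ² - 31 - 31 = 2401 - 62 ≡ 15; y = λ·(31 - 15) - 53 ≡ 67. → (15, 67)
3P: (15, 67) + (31, 53). λ = (53 - 67)/(31 - 15) ≡ 69/16 mod 83. 16⁻¹ ≡ 26 (mod 83) since 16·26 = 416 ≡ 1, so λ ≡ 51.
  x = λ² - 15 - 31 = 2601 - 46 ≡ 65; y = λ·(15 - 65) - 67 ≡ 39. → (65, 39)
4P: (65, 39) + (31, 53). λ = (53 - 39)/(31 - 65) ≡ 14/49 mod 83. 49⁻¹ ≡ 61 (mod 83), so λ ≡ 24.
  x = λ² - 65 - 31 = 576 - 96 ≡ 65; y = λ·(65 - 65) - 39 ≡ 44. → (65, 44)
5P: (65, 44) + (31, 53). λ = (53 - 44)/(31 - 65) ≡ 9/49 mod 83. 49⁻¹ ≡ 61 (mod 83), so λ ≡ 51.
  x = λ² - 65 - 31 = 2601 - 96 ≡ 15; y = λ·(65 - 15) - 44 ≡ 16. → (15, 16)
6P: (15, 16) + (31, 53). λ = (53 - 16)/(31 - 15) ≡ 37/16 mod 83. 16⁻¹ ≡ 26 (mod 83) since 16·26 = 416 ≡ 1, so λ ≡ 49.
  x = λ² - 15 - 31 = 2401 - 46 ≡ 31; y = λ·(15 - 31) - 16 ≡ 30. → (31, 30)
7P: (31, 30) + (31, 53): same x and y₁ ≡ -y₂, so the sum is the point at infinity.
7P = the point at infinity, so the order is 7.

7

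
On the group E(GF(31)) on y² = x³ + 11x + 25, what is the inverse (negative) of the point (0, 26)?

(0, 5)

-(0, 26) = (0, -26 mod 31) = (0, 5).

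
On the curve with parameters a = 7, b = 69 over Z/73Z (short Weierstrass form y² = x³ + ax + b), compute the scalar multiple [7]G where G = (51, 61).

(31, 1)

Repeated addition: build up to 7G.
2G: tangent at (51, 61): λ = (3·51² + 7)/(2·61) ≡ 72/49. 49⁻¹ ≡ 3 (mod 73) since 49·3 = 147 ≡ 1, so λ ≡ 72·3 ≡ 70.
  x = λ² - 51 - 51 = 4900 - 102 ≡ 53; y = λ·(51 - 53) - 61 ≡ 18. → (53, 18)
3G: (53, 18) + (51, 61). λ = (61 - 18)/(51 - 53) ≡ 43/71 mod 73. 71⁻¹ ≡ 36 (mod 73), so λ ≡ 15.
  x = λ² - 53 - 51 = 225 - 104 ≡ 48; y = λ·(53 - 48) - 18 ≡ 57. → (48, 57)
4G: (48, 57) + (51, 61). λ = (61 - 57)/(51 - 48) ≡ 4/3 mod 73. 3⁻¹ ≡ 49 (mod 73) since 3·49 = 147 ≡ 1, so λ ≡ 50.
  x = λ² - 48 - 51 = 2500 - 99 ≡ 65; y = λ·(48 - 65) - 57 ≡ 42. → (65, 42)
5G: (65, 42) + (51, 61). λ = (61 - 42)/(51 - 65) ≡ 19/59 mod 73. 59⁻¹ ≡ 26 (mod 73) since 59·26 = 1534 ≡ 1, so λ ≡ 56.
  x = λ² - 65 - 51 = 3136 - 116 ≡ 27; y = λ·(65 - 27) - 42 ≡ 42. → (27, 42)
6G: (27, 42) + (51, 61). λ = (61 - 42)/(51 - 27) ≡ 19/24 mod 73. 24⁻¹ ≡ 70 (mod 73) since 24·70 = 1680 ≡ 1, so λ ≡ 16.
  x = λ² - 27 - 51 = 256 - 78 ≡ 32; y = λ·(27 - 32) - 42 ≡ 24. → (32, 24)
7G: (32, 24) + (51, 61). λ = (61 - 24)/(51 - 32) ≡ 37/19 mod 73. 19⁻¹ ≡ 50 (mod 73), so λ ≡ 25.
  x = λ² - 32 - 51 = 625 - 83 ≡ 31; y = λ·(32 - 31) - 24 ≡ 1. → (31, 1)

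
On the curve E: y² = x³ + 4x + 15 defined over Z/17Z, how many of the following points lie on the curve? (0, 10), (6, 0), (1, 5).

(0, 10): 10² ≡ 15, rhs ≡ 15 → on.
(6, 0): 0² ≡ 0, rhs ≡ 0 → on.
(1, 5): 5² ≡ 8, rhs ≡ 3 → off.

2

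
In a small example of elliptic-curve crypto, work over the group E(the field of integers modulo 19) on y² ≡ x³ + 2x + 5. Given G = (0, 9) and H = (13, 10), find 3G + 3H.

First 3G:
Repeated addition: build up to 3G.
2G: tangent at (0, 9): λ = (3·0² + 2)/(2·9) ≡ 2/18. 18⁻¹ ≡ 18 (mod 19) since 18·18 = 324 ≡ 1, so λ ≡ 2·18 ≡ 17.
  x = λ² - 0 - 0 = 289 - 0 ≡ 4; y = λ·(0 - 4) - 9 ≡ 18. → (4, 18)
3G: (4, 18) + (0, 9). λ = (9 - 18)/(0 - 4) ≡ 10/15 mod 19. 15⁻¹ ≡ 14 (mod 19) since 15·14 = 210 ≡ 1, so λ ≡ 7.
  x = λ² - 4 - 0 = 49 - 4 ≡ 7; y = λ·(4 - 7) - 18 ≡ 18. → (7, 18)
3G = (7, 18).
Next 3H:
Repeated addition: build up to 3H.
2H: tangent at (13, 10): λ = (3·13² + 2)/(2·10) ≡ 15/1. 1⁻¹ ≡ 1 (mod 19), so λ ≡ 15·1 ≡ 15.
  x = λ² - 13 - 13 = 225 - 26 ≡ 9; y = λ·(13 - 9) - 10 ≡ 12. → (9, 12)
3H: (9, 12) + (13, 10). λ = (10 - 12)/(13 - 9) ≡ 17/4 mod 19. 4⁻¹ ≡ 5 (mod 19) since 4·5 = 20 ≡ 1, so λ ≡ 9.
  x = λ² - 9 - 13 = 81 - 22 ≡ 2; y = λ·(9 - 2) - 12 ≡ 13. → (2, 13)
3H = (2, 13).
Finally 3G + 3H:
(7, 18) + (2, 13). λ = (13 - 18)/(2 - 7) ≡ 14/14 mod 19. 14⁻¹ ≡ 15 (mod 19), so λ ≡ 1.
  x = λ² - 7 - 2 = 1 - 9 ≡ 11; y = λ·(7 - 11) - 18 ≡ 16. → (11, 16)

(11, 16)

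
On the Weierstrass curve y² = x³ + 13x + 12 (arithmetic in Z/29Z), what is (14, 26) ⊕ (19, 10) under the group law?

(19, 19)

(14, 26) + (19, 10). λ = (10 - 26)/(19 - 14) ≡ 13/5 mod 29. 5⁻¹ ≡ 6 (mod 29), so λ ≡ 20.
  x = λ² - 14 - 19 = 400 - 33 ≡ 19; y = λ·(14 - 19) - 26 ≡ 19. → (19, 19)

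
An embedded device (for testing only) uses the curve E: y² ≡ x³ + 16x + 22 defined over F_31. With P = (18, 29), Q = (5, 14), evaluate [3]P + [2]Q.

(27, 7)

First 3P:
Repeated addition: build up to 3P.
2P: tangent at (18, 29): λ = (3·18² + 16)/(2·29) ≡ 27/27. 27⁻¹ ≡ 23 (mod 31), so λ ≡ 27·23 ≡ 1.
  x = λ² - 18 - 18 = 1 - 36 ≡ 27; y = λ·(18 - 27) - 29 ≡ 24. → (27, 24)
3P: (27, 24) + (18, 29). λ = (29 - 24)/(18 - 27) ≡ 5/22 mod 31. 22⁻¹ ≡ 24 (mod 31) since 22·24 = 528 ≡ 1, so λ ≡ 27.
  x = λ² - 27 - 18 = 729 - 45 ≡ 2; y = λ·(27 - 2) - 24 ≡ 0. → (2, 0)
3P = (2, 0).
Next 2Q:
Repeated addition: build up to 2Q.
2Q: tangent at (5, 14): λ = (3·5² + 16)/(2·14) ≡ 29/28. 28⁻¹ ≡ 10 (mod 31), so λ ≡ 29·10 ≡ 11.
  x = λ² - 5 - 5 = 121 - 10 ≡ 18; y = λ·(5 - 18) - 14 ≡ 29. → (18, 29)
2Q = (18, 29).
Finally 3P + 2Q:
(2, 0) + (18, 29). λ = (29 - 0)/(18 - 2) ≡ 29/16 mod 31. 16⁻¹ ≡ 2 (mod 31), so λ ≡ 27.
  x = λ² - 2 - 18 = 729 - 20 ≡ 27; y = λ·(2 - 27) - 0 ≡ 7. → (27, 7)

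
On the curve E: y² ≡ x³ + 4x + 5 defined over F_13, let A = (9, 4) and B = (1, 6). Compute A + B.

(12, 0)

(9, 4) + (1, 6). λ = (6 - 4)/(1 - 9) ≡ 2/5 mod 13. 5⁻¹ ≡ 8 (mod 13), so λ ≡ 3.
  x = λ² - 9 - 1 = 9 - 10 ≡ 12; y = λ·(9 - 12) - 4 ≡ 0. → (12, 0)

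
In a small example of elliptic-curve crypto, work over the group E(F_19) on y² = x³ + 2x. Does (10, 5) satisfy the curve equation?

no

y² = 5² ≡ 6; x³ + 2x + 0 = 1020 ≡ 13 (mod 19). 6 ≠ 13.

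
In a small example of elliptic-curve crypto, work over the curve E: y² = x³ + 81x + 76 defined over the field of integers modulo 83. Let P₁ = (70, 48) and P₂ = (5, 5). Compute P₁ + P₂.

(57, 27)

(70, 48) + (5, 5). λ = (5 - 48)/(5 - 70) ≡ 40/18 mod 83. 18⁻¹ ≡ 60 (mod 83) since 18·60 = 1080 ≡ 1, so λ ≡ 76.
  x = λ² - 70 - 5 = 5776 - 75 ≡ 57; y = λ·(70 - 57) - 48 ≡ 27. → (57, 27)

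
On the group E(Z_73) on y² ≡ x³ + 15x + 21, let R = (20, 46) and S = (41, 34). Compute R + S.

(60, 29)

(20, 46) + (41, 34). λ = (34 - 46)/(41 - 20) ≡ 61/21 mod 73. 21⁻¹ ≡ 7 (mod 73) since 21·7 = 147 ≡ 1, so λ ≡ 62.
  x = λ² - 20 - 41 = 3844 - 61 ≡ 60; y = λ·(20 - 60) - 46 ≡ 29. → (60, 29)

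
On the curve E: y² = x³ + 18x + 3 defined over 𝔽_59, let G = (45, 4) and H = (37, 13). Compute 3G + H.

(12, 0)

First 3G:
Repeated addition: build up to 3G.
2G: tangent at (45, 4): λ = (3·45² + 18)/(2·4) ≡ 16/8. 8⁻¹ ≡ 37 (mod 59) since 8·37 = 296 ≡ 1, so λ ≡ 16·37 ≡ 2.
  x = λ² - 45 - 45 = 4 - 90 ≡ 32; y = λ·(45 - 32) - 4 ≡ 22. → (32, 22)
3G: (32, 22) + (45, 4). λ = (4 - 22)/(45 - 32) ≡ 41/13 mod 59. 13⁻¹ ≡ 50 (mod 59) since 13·50 = 650 ≡ 1, so λ ≡ 44.
  x = λ² - 32 - 45 = 1936 - 77 ≡ 30; y = λ·(32 - 30) - 22 ≡ 7. → (30, 7)
3G = (30, 7).
Finally 3G + H:
(30, 7) + (37, 13). λ = (13 - 7)/(37 - 30) ≡ 6/7 mod 59. 7⁻¹ ≡ 17 (mod 59), so λ ≡ 43.
  x = λ² - 30 - 37 = 1849 - 67 ≡ 12; y = λ·(30 - 12) - 7 ≡ 0. → (12, 0)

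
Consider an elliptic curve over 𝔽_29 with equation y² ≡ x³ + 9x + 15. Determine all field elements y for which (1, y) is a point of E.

5, 24

x³ + 9x + 15 = 25 ≡ 25 (mod 29).
Square roots of 25 mod 29: 5 and 24 (since 5² = 25 ≡ 25).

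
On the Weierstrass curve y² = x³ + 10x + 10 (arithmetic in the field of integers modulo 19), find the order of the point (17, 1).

2P: tangent at (17, 1): λ = (3·17² + 10)/(2·1) ≡ 3/2. 2⁻¹ ≡ 10 (mod 19), so λ ≡ 3·10 ≡ 11.
  x = λ² - 17 - 17 = 121 - 34 ≡ 11; y = λ·(17 - 11) - 1 ≡ 8. → (11, 8)
3P: (11, 8) + (17, 1). λ = (1 - 8)/(17 - 11) ≡ 12/6 mod 19. 6⁻¹ ≡ 16 (mod 19), so λ ≡ 2.
  x = λ² - 11 - 17 = 4 - 28 ≡ 14; y = λ·(11 - 14) - 8 ≡ 5. → (14, 5)
4P: (14, 5) + (17, 1). λ = (1 - 5)/(17 - 14) ≡ 15/3 mod 19. 3⁻¹ ≡ 13 (mod 19) since 3·13 = 39 ≡ 1, so λ ≡ 5.
  x = λ² - 14 - 17 = 25 - 31 ≡ 13; y = λ·(14 - 13) - 5 ≡ 0. → (13, 0)
5P: (13, 0) + (17, 1). λ = (1 - 0)/(17 - 13) ≡ 1/4 mod 19. 4⁻¹ ≡ 5 (mod 19), so λ ≡ 5.
  x = λ² - 13 - 17 = 25 - 30 ≡ 14; y = λ·(13 - 14) - 0 ≡ 14. → (14, 14)
6P: (14, 14) + (17, 1). λ = (1 - 14)/(17 - 14) ≡ 6/3 mod 19. 3⁻¹ ≡ 13 (mod 19) since 3·13 = 39 ≡ 1, so λ ≡ 2.
  x = λ² - 14 - 17 = 4 - 31 ≡ 11; y = λ·(14 - 11) - 14 ≡ 11. → (11, 11)
7P: (11, 11) + (17, 1). λ = (1 - 11)/(17 - 11) ≡ 9/6 mod 19. 6⁻¹ ≡ 16 (mod 19), so λ ≡ 11.
  x = λ² - 11 - 17 = 121 - 28 ≡ 17; y = λ·(11 - 17) - 11 ≡ 18. → (17, 18)
8P: (17, 18) + (17, 1): same x and y₁ ≡ -y₂, so the sum is the point at infinity.
8P = the point at infinity, so the order is 8.

8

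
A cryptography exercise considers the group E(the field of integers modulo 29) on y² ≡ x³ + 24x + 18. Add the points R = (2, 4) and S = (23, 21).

(28, 15)

(2, 4) + (23, 21). λ = (21 - 4)/(23 - 2) ≡ 17/21 mod 29. 21⁻¹ ≡ 18 (mod 29), so λ ≡ 16.
  x = λ² - 2 - 23 = 256 - 25 ≡ 28; y = λ·(2 - 28) - 4 ≡ 15. → (28, 15)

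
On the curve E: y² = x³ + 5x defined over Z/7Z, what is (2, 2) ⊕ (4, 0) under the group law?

(2, 5)

(2, 2) + (4, 0). λ = (0 - 2)/(4 - 2) ≡ 5/2 mod 7. 2⁻¹ ≡ 4 (mod 7), so λ ≡ 6.
  x = λ² - 2 - 4 = 36 - 6 ≡ 2; y = λ·(2 - 2) - 2 ≡ 5. → (2, 5)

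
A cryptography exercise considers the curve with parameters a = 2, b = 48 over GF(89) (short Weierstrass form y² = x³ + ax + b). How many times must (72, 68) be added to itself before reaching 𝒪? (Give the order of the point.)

6

2P: tangent at (72, 68): λ = (3·72² + 2)/(2·68) ≡ 68/47. 47⁻¹ ≡ 36 (mod 89) since 47·36 = 1692 ≡ 1, so λ ≡ 68·36 ≡ 45.
  x = λ² - 72 - 72 = 2025 - 144 ≡ 12; y = λ·(72 - 12) - 68 ≡ 51. → (12, 51)
3P: (12, 51) + (72, 68). λ = (68 - 51)/(72 - 12) ≡ 17/60 mod 89. 60⁻¹ ≡ 46 (mod 89) since 60·46 = 2760 ≡ 1, so λ ≡ 70.
  x = λ² - 12 - 72 = 4900 - 84 ≡ 10; y = λ·(12 - 10) - 51 ≡ 0. → (10, 0)
4P: (10, 0) + (72, 68). λ = (68 - 0)/(72 - 10) ≡ 68/62 mod 89. 62⁻¹ ≡ 56 (mod 89), so λ ≡ 70.
  x = λ² - 10 - 72 = 4900 - 82 ≡ 12; y = λ·(10 - 12) - 0 ≡ 38. → (12, 38)
5P: (12, 38) + (72, 68). λ = (68 - 38)/(72 - 12) ≡ 30/60 mod 89. 60⁻¹ ≡ 46 (mod 89), so λ ≡ 45.
  x = λ² - 12 - 72 = 2025 - 84 ≡ 72; y = λ·(12 - 72) - 38 ≡ 21. → (72, 21)
6P: (72, 21) + (72, 68): same x and y₁ ≡ -y₂, so the sum is 𝒪.
6P = 𝒪, so the order is 6.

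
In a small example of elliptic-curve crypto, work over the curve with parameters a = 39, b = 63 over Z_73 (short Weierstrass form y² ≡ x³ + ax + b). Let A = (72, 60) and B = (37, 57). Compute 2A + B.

(68, 20)

First 2A:
Repeated addition: build up to 2A.
2A: tangent at (72, 60): λ = (3·72² + 39)/(2·60) ≡ 42/47. 47⁻¹ ≡ 14 (mod 73), so λ ≡ 42·14 ≡ 4.
  x = λ² - 72 - 72 = 16 - 144 ≡ 18; y = λ·(72 - 18) - 60 ≡ 10. → (18, 10)
2A = (18, 10).
Finally 2A + B:
(18, 10) + (37, 57). λ = (57 - 10)/(37 - 18) ≡ 47/19 mod 73. 19⁻¹ ≡ 50 (mod 73), so λ ≡ 14.
  x = λ² - 18 - 37 = 196 - 55 ≡ 68; y = λ·(18 - 68) - 10 ≡ 20. → (68, 20)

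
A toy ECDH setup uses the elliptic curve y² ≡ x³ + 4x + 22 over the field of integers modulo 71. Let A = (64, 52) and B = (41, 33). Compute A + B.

(15, 7)

(64, 52) + (41, 33). λ = (33 - 52)/(41 - 64) ≡ 52/48 mod 71. 48⁻¹ ≡ 37 (mod 71) since 48·37 = 1776 ≡ 1, so λ ≡ 7.
  x = λ² - 64 - 41 = 49 - 105 ≡ 15; y = λ·(64 - 15) - 52 ≡ 7. → (15, 7)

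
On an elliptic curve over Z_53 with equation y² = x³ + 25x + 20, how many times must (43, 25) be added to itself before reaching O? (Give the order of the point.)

2P: tangent at (43, 25): λ = (3·43² + 25)/(2·25) ≡ 7/50. 50⁻¹ ≡ 35 (mod 53), so λ ≡ 7·35 ≡ 33.
  x = λ² - 43 - 43 = 1089 - 86 ≡ 49; y = λ·(43 - 49) - 25 ≡ 42. → (49, 42)
3P: (49, 42) + (43, 25). λ = (25 - 42)/(43 - 49) ≡ 36/47 mod 53. 47⁻¹ ≡ 44 (mod 53), so λ ≡ 47.
  x = λ² - 49 - 43 = 2209 - 92 ≡ 50; y = λ·(49 - 50) - 42 ≡ 17. → (50, 17)
4P: (50, 17) + (43, 25). λ = (25 - 17)/(43 - 50) ≡ 8/46 mod 53. 46⁻¹ ≡ 15 (mod 53), so λ ≡ 14.
  x = λ² - 50 - 43 = 196 - 93 ≡ 50; y = λ·(50 - 50) - 17 ≡ 36. → (50, 36)
5P: (50, 36) + (43, 25). λ = (25 - 36)/(43 - 50) ≡ 42/46 mod 53. 46⁻¹ ≡ 15 (mod 53), so λ ≡ 47.
  x = λ² - 50 - 43 = 2209 - 93 ≡ 49; y = λ·(50 - 49) - 36 ≡ 11. → (49, 11)
6P: (49, 11) + (43, 25). λ = (25 - 11)/(43 - 49) ≡ 14/47 mod 53. 47⁻¹ ≡ 44 (mod 53) since 47·44 = 2068 ≡ 1, so λ ≡ 33.
  x = λ² - 49 - 43 = 1089 - 92 ≡ 43; y = λ·(49 - 43) - 11 ≡ 28. → (43, 28)
7P: (43, 28) + (43, 25): same x and y₁ ≡ -y₂, so the sum is O.
7P = O, so the order is 7.

7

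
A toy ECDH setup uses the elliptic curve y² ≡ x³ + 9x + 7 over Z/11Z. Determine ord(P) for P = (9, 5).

6

2P: tangent at (9, 5): λ = (3·9² + 9)/(2·5) ≡ 10/10. 10⁻¹ ≡ 10 (mod 11), so λ ≡ 10·10 ≡ 1.
  x = λ² - 9 - 9 = 1 - 18 ≡ 5; y = λ·(9 - 5) - 5 ≡ 10. → (5, 10)
3P: (5, 10) + (9, 5). λ = (5 - 10)/(9 - 5) ≡ 6/4 mod 11. 4⁻¹ ≡ 3 (mod 11), so λ ≡ 7.
  x = λ² - 5 - 9 = 49 - 14 ≡ 2; y = λ·(5 - 2) - 10 ≡ 0. → (2, 0)
4P: (2, 0) + (9, 5). λ = (5 - 0)/(9 - 2) ≡ 5/7 mod 11. 7⁻¹ ≡ 8 (mod 11), so λ ≡ 7.
  x = λ² - 2 - 9 = 49 - 11 ≡ 5; y = λ·(2 - 5) - 0 ≡ 1. → (5, 1)
5P: (5, 1) + (9, 5). λ = (5 - 1)/(9 - 5) ≡ 4/4 mod 11. 4⁻¹ ≡ 3 (mod 11), so λ ≡ 1.
  x = λ² - 5 - 9 = 1 - 14 ≡ 9; y = λ·(5 - 9) - 1 ≡ 6. → (9, 6)
6P: (9, 6) + (9, 5): same x and y₁ ≡ -y₂, so the sum is O.
6P = O, so the order is 6.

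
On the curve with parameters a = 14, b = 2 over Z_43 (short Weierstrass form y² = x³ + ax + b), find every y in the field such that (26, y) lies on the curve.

x³ + 14x + 2 = 17942 ≡ 11 (mod 43).
Square roots of 11 mod 43: 21 and 22 (since 21² = 441 ≡ 11).

21, 22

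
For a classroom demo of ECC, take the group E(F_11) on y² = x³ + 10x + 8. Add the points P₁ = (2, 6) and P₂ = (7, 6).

(2, 6) + (7, 6). λ = (6 - 6)/(7 - 2) ≡ 0/5 mod 11. 5⁻¹ ≡ 9 (mod 11), so λ ≡ 0.
  x = λ² - 2 - 7 = 0 - 9 ≡ 2; y = λ·(2 - 2) - 6 ≡ 5. → (2, 5)

(2, 5)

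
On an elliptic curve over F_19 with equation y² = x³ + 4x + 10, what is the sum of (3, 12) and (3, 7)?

O

The two points share x = 3 and their y-coordinates satisfy 12 + 7 ≡ 0 (mod 19), so they are inverses. Their sum is O.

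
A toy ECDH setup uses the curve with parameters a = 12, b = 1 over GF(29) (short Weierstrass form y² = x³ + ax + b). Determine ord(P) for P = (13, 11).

2P: tangent at (13, 11): λ = (3·13² + 12)/(2·11) ≡ 26/22. 22⁻¹ ≡ 4 (mod 29), so λ ≡ 26·4 ≡ 17.
  x = λ² - 13 - 13 = 289 - 26 ≡ 2; y = λ·(13 - 2) - 11 ≡ 2. → (2, 2)
3P: (2, 2) + (13, 11). λ = (11 - 2)/(13 - 2) ≡ 9/11 mod 29. 11⁻¹ ≡ 8 (mod 29), so λ ≡ 14.
  x = λ² - 2 - 13 = 196 - 15 ≡ 7; y = λ·(2 - 7) - 2 ≡ 15. → (7, 15)
4P: (7, 15) + (13, 11). λ = (11 - 15)/(13 - 7) ≡ 25/6 mod 29. 6⁻¹ ≡ 5 (mod 29), so λ ≡ 9.
  x = λ² - 7 - 13 = 81 - 20 ≡ 3; y = λ·(7 - 3) - 15 ≡ 21. → (3, 21)
5P: (3, 21) + (13, 11). λ = (11 - 21)/(13 - 3) ≡ 19/10 mod 29. 10⁻¹ ≡ 3 (mod 29) since 10·3 = 30 ≡ 1, so λ ≡ 28.
  x = λ² - 3 - 13 = 784 - 16 ≡ 14; y = λ·(3 - 14) - 21 ≡ 19. → (14, 19)
6P: (14, 19) + (13, 11). λ = (11 - 19)/(13 - 14) ≡ 21/28 mod 29. 28⁻¹ ≡ 28 (mod 29), so λ ≡ 8.
  x = λ² - 14 - 13 = 64 - 27 ≡ 8; y = λ·(14 - 8) - 19 ≡ 0. → (8, 0)
7P: (8, 0) + (13, 11). λ = (11 - 0)/(13 - 8) ≡ 11/5 mod 29. 5⁻¹ ≡ 6 (mod 29) since 5·6 = 30 ≡ 1, so λ ≡ 8.
  x = λ² - 8 - 13 = 64 - 21 ≡ 14; y = λ·(8 - 14) - 0 ≡ 10. → (14, 10)
8P: (14, 10) + (13, 11). λ = (11 - 10)/(13 - 14) ≡ 1/28 mod 29. 28⁻¹ ≡ 28 (mod 29) since 28·28 = 784 ≡ 1, so λ ≡ 28.
  x = λ² - 14 - 13 = 784 - 27 ≡ 3; y = λ·(14 - 3) - 10 ≡ 8. → (3, 8)
9P: (3, 8) + (13, 11). λ = (11 - 8)/(13 - 3) ≡ 3/10 mod 29. 10⁻¹ ≡ 3 (mod 29) since 10·3 = 30 ≡ 1, so λ ≡ 9.
  x = λ² - 3 - 13 = 81 - 16 ≡ 7; y = λ·(3 - 7) - 8 ≡ 14. → (7, 14)
10P: (7, 14) + (13, 11). λ = (11 - 14)/(13 - 7) ≡ 26/6 mod 29. 6⁻¹ ≡ 5 (mod 29) since 6·5 = 30 ≡ 1, so λ ≡ 14.
  x = λ² - 7 - 13 = 196 - 20 ≡ 2; y = λ·(7 - 2) - 14 ≡ 27. → (2, 27)
11P: (2, 27) + (13, 11). λ = (11 - 27)/(13 - 2) ≡ 13/11 mod 29. 11⁻¹ ≡ 8 (mod 29) since 11·8 = 88 ≡ 1, so λ ≡ 17.
  x = λ² - 2 - 13 = 289 - 15 ≡ 13; y = λ·(2 - 13) - 27 ≡ 18. → (13, 18)
12P: (13, 18) + (13, 11): same x and y₁ ≡ -y₂, so the sum is 𝒪.
12P = 𝒪, so the order is 12.

12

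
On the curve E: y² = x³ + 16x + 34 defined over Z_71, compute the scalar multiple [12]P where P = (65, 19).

Double-and-add on 12 = (1100)₂. Start with P = (65, 19) for the leading 1-bit.
double: tangent at (65, 19): λ = (3·65² + 16)/(2·19) ≡ 53/38. 38⁻¹ ≡ 43 (mod 71) since 38·43 = 1634 ≡ 1, so λ ≡ 53·43 ≡ 7.
  x = λ² - 65 - 65 = 49 - 130 ≡ 61; y = λ·(65 - 61) - 19 ≡ 9. → (61, 9)
add P: (61, 9) + (65, 19). λ = (19 - 9)/(65 - 61) ≡ 10/4 mod 71. 4⁻¹ ≡ 18 (mod 71), so λ ≡ 38.
  x = λ² - 61 - 65 = 1444 - 126 ≡ 40; y = λ·(61 - 40) - 9 ≡ 8. → (40, 8)
double: tangent at (40, 8): λ = (3·40² + 16)/(2·8) ≡ 59/16. 16⁻¹ ≡ 40 (mod 71), so λ ≡ 59·40 ≡ 17.
  x = λ² - 40 - 40 = 289 - 80 ≡ 67; y = λ·(40 - 67) - 8 ≡ 30. → (67, 30)
double: tangent at (67, 30): λ = (3·67² + 16)/(2·30) ≡ 64/60. 60⁻¹ ≡ 58 (mod 71) since 60·58 = 3480 ≡ 1, so λ ≡ 64·58 ≡ 20.
  x = λ² - 67 - 67 = 400 - 134 ≡ 53; y = λ·(67 - 53) - 30 ≡ 37. → (53, 37)

(53, 37)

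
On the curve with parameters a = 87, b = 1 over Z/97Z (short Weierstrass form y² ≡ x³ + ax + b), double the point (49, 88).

tangent at (49, 88): λ = (3·49² + 87)/(2·88) ≡ 15/79. 79⁻¹ ≡ 70 (mod 97), so λ ≡ 15·70 ≡ 80.
  x = λ² - 49 - 49 = 6400 - 98 ≡ 94; y = λ·(49 - 94) - 88 ≡ 95. → (94, 95)

(94, 95)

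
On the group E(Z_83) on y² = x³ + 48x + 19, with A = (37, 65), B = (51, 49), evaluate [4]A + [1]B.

First 4A:
Repeated addition: build up to 4A.
2A: tangent at (37, 65): λ = (3·37² + 48)/(2·65) ≡ 5/47. 47⁻¹ ≡ 53 (mod 83), so λ ≡ 5·53 ≡ 16.
  x = λ² - 37 - 37 = 256 - 74 ≡ 16; y = λ·(37 - 16) - 65 ≡ 22. → (16, 22)
3A: (16, 22) + (37, 65). λ = (65 - 22)/(37 - 16) ≡ 43/21 mod 83. 21⁻¹ ≡ 4 (mod 83), so λ ≡ 6.
  x = λ² - 16 - 37 = 36 - 53 ≡ 66; y = λ·(16 - 66) - 22 ≡ 10. → (66, 10)
4A: (66, 10) + (37, 65). λ = (65 - 10)/(37 - 66) ≡ 55/54 mod 83. 54⁻¹ ≡ 20 (mod 83), so λ ≡ 21.
  x = λ² - 66 - 37 = 441 - 103 ≡ 6; y = λ·(66 - 6) - 10 ≡ 5. → (6, 5)
4A = (6, 5).
Finally 4A + B:
(6, 5) + (51, 49). λ = (49 - 5)/(51 - 6) ≡ 44/45 mod 83. 45⁻¹ ≡ 24 (mod 83) since 45·24 = 1080 ≡ 1, so λ ≡ 60.
  x = λ² - 6 - 51 = 3600 - 57 ≡ 57; y = λ·(6 - 57) - 5 ≡ 6. → (57, 6)

(57, 6)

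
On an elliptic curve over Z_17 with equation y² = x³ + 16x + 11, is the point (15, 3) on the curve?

y² = 3² ≡ 9; x³ + 16x + 11 = 3626 ≡ 5 (mod 17). 9 ≠ 5.

no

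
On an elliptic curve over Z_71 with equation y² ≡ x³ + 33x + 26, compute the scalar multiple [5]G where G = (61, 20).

Repeated addition: build up to 5G.
2G: tangent at (61, 20): λ = (3·61² + 33)/(2·20) ≡ 49/40. 40⁻¹ ≡ 16 (mod 71), so λ ≡ 49·16 ≡ 3.
  x = λ² - 61 - 61 = 9 - 122 ≡ 29; y = λ·(61 - 29) - 20 ≡ 5. → (29, 5)
3G: (29, 5) + (61, 20). λ = (20 - 5)/(61 - 29) ≡ 15/32 mod 71. 32⁻¹ ≡ 20 (mod 71), so λ ≡ 16.
  x = λ² - 29 - 61 = 256 - 90 ≡ 24; y = λ·(29 - 24) - 5 ≡ 4. → (24, 4)
4G: (24, 4) + (61, 20). λ = (20 - 4)/(61 - 24) ≡ 16/37 mod 71. 37⁻¹ ≡ 48 (mod 71), so λ ≡ 58.
  x = λ² - 24 - 61 = 3364 - 85 ≡ 13; y = λ·(24 - 13) - 4 ≡ 66. → (13, 66)
5G: (13, 66) + (61, 20). λ = (20 - 66)/(61 - 13) ≡ 25/48 mod 71. 48⁻¹ ≡ 37 (mod 71) since 48·37 = 1776 ≡ 1, so λ ≡ 2.
  x = λ² - 13 - 61 = 4 - 74 ≡ 1; y = λ·(13 - 1) - 66 ≡ 29. → (1, 29)

(1, 29)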